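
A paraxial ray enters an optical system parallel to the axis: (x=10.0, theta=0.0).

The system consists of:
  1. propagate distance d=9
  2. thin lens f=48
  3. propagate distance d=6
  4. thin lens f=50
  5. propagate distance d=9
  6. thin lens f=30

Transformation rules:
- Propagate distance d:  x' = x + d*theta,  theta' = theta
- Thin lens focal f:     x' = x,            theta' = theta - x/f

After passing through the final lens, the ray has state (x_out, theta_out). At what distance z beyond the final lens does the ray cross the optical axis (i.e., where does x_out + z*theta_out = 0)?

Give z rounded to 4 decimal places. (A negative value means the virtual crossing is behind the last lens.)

Initial: x=10.0000 theta=0.0000
After 1 (propagate distance d=9): x=10.0000 theta=0.0000
After 2 (thin lens f=48): x=10.0000 theta=-5/24 (≈-0.2083)
After 3 (propagate distance d=6): x=8.7500 theta=-5/24 (≈-0.2083)
After 4 (thin lens f=50): x=8.7500 theta=-23/60 (≈-0.3833)
After 5 (propagate distance d=9): x=5.3000 theta=-23/60 (≈-0.3833)
After 6 (thin lens f=30): x=5.3000 theta=-0.5600
z_focus = -x_out/theta_out = -(5.3000)/(-0.5600) = 265/28 ≈ 9.4643
Rounded to 4 decimal places: z = 9.4643

Answer: 9.4643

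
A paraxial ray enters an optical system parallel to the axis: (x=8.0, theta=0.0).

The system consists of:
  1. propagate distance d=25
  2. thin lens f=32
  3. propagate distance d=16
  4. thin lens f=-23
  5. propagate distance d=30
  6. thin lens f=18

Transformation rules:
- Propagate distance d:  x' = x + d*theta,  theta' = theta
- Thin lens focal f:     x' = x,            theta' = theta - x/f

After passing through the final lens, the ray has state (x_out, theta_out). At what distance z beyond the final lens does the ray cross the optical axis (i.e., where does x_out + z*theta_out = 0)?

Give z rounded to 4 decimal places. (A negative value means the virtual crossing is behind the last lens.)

Answer: 10.0141

Derivation:
Initial: x=8.0000 theta=0.0000
After 1 (propagate distance d=25): x=8.0000 theta=0.0000
After 2 (thin lens f=32): x=8.0000 theta=-0.2500
After 3 (propagate distance d=16): x=4.0000 theta=-0.2500
After 4 (thin lens f=-23): x=4.0000 theta=-7/92 (≈-0.0761)
After 5 (propagate distance d=30): x=79/46 (≈1.7174) theta=-7/92 (≈-0.0761)
After 6 (thin lens f=18): x=79/46 (≈1.7174) theta=-71/414 (≈-0.1715)
z_focus = -x_out/theta_out = -(79/46)/(-71/414) = 711/71 ≈ 10.0141
Rounded to 4 decimal places: z = 10.0141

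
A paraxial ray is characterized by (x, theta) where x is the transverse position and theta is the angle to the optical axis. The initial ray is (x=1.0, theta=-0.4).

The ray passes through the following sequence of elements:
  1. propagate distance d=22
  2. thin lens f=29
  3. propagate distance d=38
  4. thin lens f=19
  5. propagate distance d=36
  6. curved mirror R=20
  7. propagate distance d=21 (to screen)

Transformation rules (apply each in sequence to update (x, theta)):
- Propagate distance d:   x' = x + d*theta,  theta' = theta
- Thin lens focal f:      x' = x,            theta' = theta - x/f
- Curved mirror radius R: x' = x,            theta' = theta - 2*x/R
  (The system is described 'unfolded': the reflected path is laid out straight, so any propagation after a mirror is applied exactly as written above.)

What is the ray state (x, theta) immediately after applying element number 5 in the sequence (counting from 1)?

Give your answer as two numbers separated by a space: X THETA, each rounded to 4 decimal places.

Answer: 6.7169 0.5416

Derivation:
Initial: x=1.0000 theta=-0.4000
After 1 (propagate distance d=22): x=-7.8000 theta=-0.4000
After 2 (thin lens f=29): x=-7.8000 theta=-19/145 (≈-0.1310)
After 3 (propagate distance d=38): x=-1853/145 (≈-12.7793) theta=-19/145 (≈-0.1310)
After 4 (thin lens f=19): x=-1853/145 (≈-12.7793) theta=1492/2755 (≈0.5416)
After 5 (propagate distance d=36): x=3701/551 (≈6.7169) theta=1492/2755 (≈0.5416)
Rounded to 4 decimal places: x = 6.7169, theta = 0.5416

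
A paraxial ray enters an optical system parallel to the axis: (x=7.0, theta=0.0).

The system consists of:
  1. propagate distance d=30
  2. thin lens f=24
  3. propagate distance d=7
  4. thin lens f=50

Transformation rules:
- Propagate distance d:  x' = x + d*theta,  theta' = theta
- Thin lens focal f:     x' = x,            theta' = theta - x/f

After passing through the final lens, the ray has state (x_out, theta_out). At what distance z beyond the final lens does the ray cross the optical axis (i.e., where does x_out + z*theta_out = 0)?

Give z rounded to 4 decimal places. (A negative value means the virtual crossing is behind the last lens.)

Answer: 12.6866

Derivation:
Initial: x=7.0000 theta=0.0000
After 1 (propagate distance d=30): x=7.0000 theta=0.0000
After 2 (thin lens f=24): x=7.0000 theta=-7/24 (≈-0.2917)
After 3 (propagate distance d=7): x=119/24 (≈4.9583) theta=-7/24 (≈-0.2917)
After 4 (thin lens f=50): x=119/24 (≈4.9583) theta=-469/1200 (≈-0.3908)
z_focus = -x_out/theta_out = -(119/24)/(-469/1200) = 850/67 ≈ 12.6866
Rounded to 4 decimal places: z = 12.6866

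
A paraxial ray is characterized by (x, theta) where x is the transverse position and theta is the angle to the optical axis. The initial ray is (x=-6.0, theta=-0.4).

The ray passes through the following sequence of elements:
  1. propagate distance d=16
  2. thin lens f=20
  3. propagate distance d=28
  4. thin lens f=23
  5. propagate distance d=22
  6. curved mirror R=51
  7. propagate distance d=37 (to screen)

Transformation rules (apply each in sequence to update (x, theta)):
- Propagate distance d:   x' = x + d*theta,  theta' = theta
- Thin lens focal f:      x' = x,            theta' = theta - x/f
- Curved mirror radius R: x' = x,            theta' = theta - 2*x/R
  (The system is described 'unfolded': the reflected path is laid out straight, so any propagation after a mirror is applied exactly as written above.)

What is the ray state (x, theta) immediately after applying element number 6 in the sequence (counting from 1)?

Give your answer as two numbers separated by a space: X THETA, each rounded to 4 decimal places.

Initial: x=-6.0000 theta=-0.4000
After 1 (propagate distance d=16): x=-12.4000 theta=-0.4000
After 2 (thin lens f=20): x=-12.4000 theta=0.2200
After 3 (propagate distance d=28): x=-6.2400 theta=0.2200
After 4 (thin lens f=23): x=-6.2400 theta=113/230 (≈0.4913)
After 5 (propagate distance d=22): x=2627/575 (≈4.5687) theta=113/230 (≈0.4913)
After 6 (curved mirror R=51): x=2627/575 (≈4.5687) theta=18307/58650 (≈0.3121)
Rounded to 4 decimal places: x = 4.5687, theta = 0.3121

Answer: 4.5687 0.3121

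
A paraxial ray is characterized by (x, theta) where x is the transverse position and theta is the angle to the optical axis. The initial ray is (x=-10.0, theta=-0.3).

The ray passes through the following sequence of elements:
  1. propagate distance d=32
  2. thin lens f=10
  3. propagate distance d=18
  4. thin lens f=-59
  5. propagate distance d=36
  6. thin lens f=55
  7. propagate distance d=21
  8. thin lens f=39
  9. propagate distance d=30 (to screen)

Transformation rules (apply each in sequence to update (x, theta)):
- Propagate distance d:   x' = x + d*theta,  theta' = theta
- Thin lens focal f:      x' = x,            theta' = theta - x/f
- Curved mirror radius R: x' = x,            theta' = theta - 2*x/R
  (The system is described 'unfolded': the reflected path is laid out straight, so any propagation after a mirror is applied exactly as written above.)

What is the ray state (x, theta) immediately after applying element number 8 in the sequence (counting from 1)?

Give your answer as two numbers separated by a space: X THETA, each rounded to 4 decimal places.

Initial: x=-10.0000 theta=-0.3000
After 1 (propagate distance d=32): x=-19.6000 theta=-0.3000
After 2 (thin lens f=10): x=-19.6000 theta=1.6600
After 3 (propagate distance d=18): x=10.2800 theta=1.6600
After 4 (thin lens f=-59): x=10.2800 theta=5411/2950 (≈1.8342)
After 5 (propagate distance d=36): x=112561/1475 (≈76.3125) theta=5411/2950 (≈1.8342)
After 6 (thin lens f=55): x=112561/1475 (≈76.3125) theta=72483/162250 (≈0.4467)
After 7 (propagate distance d=21): x=13903853/162250 (≈85.6940) theta=72483/162250 (≈0.4467)
After 8 (thin lens f=39): x=13903853/162250 (≈85.6940) theta=-5538508/3163875 (≈-1.7505)
Rounded to 4 decimal places: x = 85.6940, theta = -1.7505

Answer: 85.6940 -1.7505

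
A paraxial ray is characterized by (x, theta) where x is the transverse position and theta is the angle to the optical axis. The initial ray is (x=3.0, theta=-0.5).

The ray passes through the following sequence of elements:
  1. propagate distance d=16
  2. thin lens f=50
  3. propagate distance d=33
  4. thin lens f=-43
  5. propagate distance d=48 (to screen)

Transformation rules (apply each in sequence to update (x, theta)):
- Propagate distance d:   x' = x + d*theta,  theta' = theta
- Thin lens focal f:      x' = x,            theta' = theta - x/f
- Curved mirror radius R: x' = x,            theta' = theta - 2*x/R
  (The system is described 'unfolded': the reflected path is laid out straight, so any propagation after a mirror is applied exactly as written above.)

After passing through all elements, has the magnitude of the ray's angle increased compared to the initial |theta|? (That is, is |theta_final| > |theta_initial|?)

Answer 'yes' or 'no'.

Initial: x=3.0000 theta=-0.5000
After 1 (propagate distance d=16): x=-5.0000 theta=-0.5000
After 2 (thin lens f=50): x=-5.0000 theta=-0.4000
After 3 (propagate distance d=33): x=-18.2000 theta=-0.4000
After 4 (thin lens f=-43): x=-18.2000 theta=-177/215 (≈-0.8233)
After 5 (propagate distance d=48 (to screen)): x=-12409/215 (≈-57.7163) theta=-177/215 (≈-0.8233)
|theta_initial|=0.5000 |theta_final|=177/215 (≈0.8233) -> increased

Answer: yes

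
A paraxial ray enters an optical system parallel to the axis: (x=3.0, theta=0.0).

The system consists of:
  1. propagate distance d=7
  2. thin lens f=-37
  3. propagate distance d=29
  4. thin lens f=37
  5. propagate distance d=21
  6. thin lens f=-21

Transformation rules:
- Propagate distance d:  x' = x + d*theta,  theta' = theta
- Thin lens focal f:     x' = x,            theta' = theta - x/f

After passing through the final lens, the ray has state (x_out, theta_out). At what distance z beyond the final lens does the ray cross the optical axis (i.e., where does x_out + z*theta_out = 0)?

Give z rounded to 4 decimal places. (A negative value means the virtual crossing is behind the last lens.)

Answer: -31.4485

Derivation:
Initial: x=3.0000 theta=0.0000
After 1 (propagate distance d=7): x=3.0000 theta=0.0000
After 2 (thin lens f=-37): x=3.0000 theta=3/37 (≈0.0811)
After 3 (propagate distance d=29): x=198/37 (≈5.3514) theta=3/37 (≈0.0811)
After 4 (thin lens f=37): x=198/37 (≈5.3514) theta=-87/1369 (≈-0.0636)
After 5 (propagate distance d=21): x=5499/1369 (≈4.0168) theta=-87/1369 (≈-0.0636)
After 6 (thin lens f=-21): x=5499/1369 (≈4.0168) theta=1224/9583 (≈0.1277)
z_focus = -x_out/theta_out = -(5499/1369)/(1224/9583) = -4277/136 ≈ -31.4485
Rounded to 4 decimal places: z = -31.4485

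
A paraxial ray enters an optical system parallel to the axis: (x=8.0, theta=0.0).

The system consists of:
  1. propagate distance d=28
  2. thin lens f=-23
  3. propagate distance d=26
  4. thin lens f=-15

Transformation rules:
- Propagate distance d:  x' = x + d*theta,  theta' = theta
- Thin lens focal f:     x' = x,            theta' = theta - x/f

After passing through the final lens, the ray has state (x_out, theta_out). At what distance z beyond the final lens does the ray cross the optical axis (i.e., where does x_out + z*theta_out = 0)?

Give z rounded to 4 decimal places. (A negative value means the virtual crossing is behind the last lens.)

Initial: x=8.0000 theta=0.0000
After 1 (propagate distance d=28): x=8.0000 theta=0.0000
After 2 (thin lens f=-23): x=8.0000 theta=8/23 (≈0.3478)
After 3 (propagate distance d=26): x=392/23 (≈17.0435) theta=8/23 (≈0.3478)
After 4 (thin lens f=-15): x=392/23 (≈17.0435) theta=512/345 (≈1.4841)
z_focus = -x_out/theta_out = -(392/23)/(512/345) = -735/64 ≈ -11.4844
Rounded to 4 decimal places: z = -11.4844

Answer: -11.4844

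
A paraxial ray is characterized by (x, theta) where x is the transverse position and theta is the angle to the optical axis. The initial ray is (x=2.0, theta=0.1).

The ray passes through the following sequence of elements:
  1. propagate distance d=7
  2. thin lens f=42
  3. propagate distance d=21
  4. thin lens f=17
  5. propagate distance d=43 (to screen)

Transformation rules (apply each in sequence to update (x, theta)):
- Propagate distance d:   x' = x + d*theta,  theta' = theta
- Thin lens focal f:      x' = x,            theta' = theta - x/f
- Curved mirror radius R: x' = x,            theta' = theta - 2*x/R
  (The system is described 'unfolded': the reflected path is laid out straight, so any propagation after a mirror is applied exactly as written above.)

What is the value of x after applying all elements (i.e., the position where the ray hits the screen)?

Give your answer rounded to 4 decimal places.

Answer: -3.7408

Derivation:
Initial: x=2.0000 theta=0.1000
After 1 (propagate distance d=7): x=2.7000 theta=0.1000
After 2 (thin lens f=42): x=2.7000 theta=1/28 (≈0.0357)
After 3 (propagate distance d=21): x=3.4500 theta=1/28 (≈0.0357)
After 4 (thin lens f=17): x=3.4500 theta=-199/1190 (≈-0.1672)
After 5 (propagate distance d=43 (to screen)): x=-8903/2380 (≈-3.7408) theta=-199/1190 (≈-0.1672)
Rounded to 4 decimal places: x = -3.7408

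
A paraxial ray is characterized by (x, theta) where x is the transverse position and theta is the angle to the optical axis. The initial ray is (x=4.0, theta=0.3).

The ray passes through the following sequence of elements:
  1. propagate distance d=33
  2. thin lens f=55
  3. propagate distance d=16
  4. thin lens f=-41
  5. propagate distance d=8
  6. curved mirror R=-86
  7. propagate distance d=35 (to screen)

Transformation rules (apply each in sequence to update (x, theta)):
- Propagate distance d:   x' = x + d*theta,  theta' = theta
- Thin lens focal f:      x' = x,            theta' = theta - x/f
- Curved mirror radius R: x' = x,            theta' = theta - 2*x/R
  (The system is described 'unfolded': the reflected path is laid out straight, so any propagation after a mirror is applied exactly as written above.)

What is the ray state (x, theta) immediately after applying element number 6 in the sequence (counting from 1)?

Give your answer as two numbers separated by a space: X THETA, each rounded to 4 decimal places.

Initial: x=4.0000 theta=0.3000
After 1 (propagate distance d=33): x=13.9000 theta=0.3000
After 2 (thin lens f=55): x=13.9000 theta=13/275 (≈0.0473)
After 3 (propagate distance d=16): x=8061/550 (≈14.6564) theta=13/275 (≈0.0473)
After 4 (thin lens f=-41): x=8061/550 (≈14.6564) theta=9127/22550 (≈0.4047)
After 5 (propagate distance d=8): x=403517/22550 (≈17.8943) theta=9127/22550 (≈0.4047)
After 6 (curved mirror R=-86): x=403517/22550 (≈17.8943) theta=397989/484825 (≈0.8209)
Rounded to 4 decimal places: x = 17.8943, theta = 0.8209

Answer: 17.8943 0.8209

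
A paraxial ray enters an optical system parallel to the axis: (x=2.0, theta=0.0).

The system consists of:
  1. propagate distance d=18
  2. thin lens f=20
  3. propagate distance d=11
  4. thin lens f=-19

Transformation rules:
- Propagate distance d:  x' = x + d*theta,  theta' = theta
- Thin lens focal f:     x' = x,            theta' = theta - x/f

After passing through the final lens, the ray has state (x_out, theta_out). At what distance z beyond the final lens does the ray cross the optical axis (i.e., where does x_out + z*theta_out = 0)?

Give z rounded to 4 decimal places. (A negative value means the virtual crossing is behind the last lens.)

Answer: 17.1000

Derivation:
Initial: x=2.0000 theta=0.0000
After 1 (propagate distance d=18): x=2.0000 theta=0.0000
After 2 (thin lens f=20): x=2.0000 theta=-0.1000
After 3 (propagate distance d=11): x=0.9000 theta=-0.1000
After 4 (thin lens f=-19): x=0.9000 theta=-1/19 (≈-0.0526)
z_focus = -x_out/theta_out = -(0.9000)/(-1/19) = 17.1000
Rounded to 4 decimal places: z = 17.1000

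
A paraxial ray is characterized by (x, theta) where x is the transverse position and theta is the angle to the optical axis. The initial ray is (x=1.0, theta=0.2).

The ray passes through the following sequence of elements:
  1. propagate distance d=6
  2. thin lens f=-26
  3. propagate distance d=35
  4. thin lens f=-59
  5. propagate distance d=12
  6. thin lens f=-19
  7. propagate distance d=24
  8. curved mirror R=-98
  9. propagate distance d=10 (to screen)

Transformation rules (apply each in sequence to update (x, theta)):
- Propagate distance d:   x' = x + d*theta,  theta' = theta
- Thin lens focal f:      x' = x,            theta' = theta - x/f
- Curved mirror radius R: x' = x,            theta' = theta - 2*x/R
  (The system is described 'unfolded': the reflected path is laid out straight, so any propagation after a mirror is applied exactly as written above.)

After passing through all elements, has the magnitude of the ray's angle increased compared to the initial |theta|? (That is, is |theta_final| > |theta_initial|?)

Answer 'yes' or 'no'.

Answer: yes

Derivation:
Initial: x=1.0000 theta=0.2000
After 1 (propagate distance d=6): x=2.2000 theta=0.2000
After 2 (thin lens f=-26): x=2.2000 theta=37/130 (≈0.2846)
After 3 (propagate distance d=35): x=1581/130 (≈12.1615) theta=37/130 (≈0.2846)
After 4 (thin lens f=-59): x=1581/130 (≈12.1615) theta=1882/3835 (≈0.4907)
After 5 (propagate distance d=12): x=138447/7670 (≈18.0505) theta=1882/3835 (≈0.4907)
After 6 (thin lens f=-19): x=138447/7670 (≈18.0505) theta=16151/11210 (≈1.4408)
After 7 (propagate distance d=24): x=1533921/29146 (≈52.6289) theta=16151/11210 (≈1.4408)
After 8 (curved mirror R=-98): x=1533921/29146 (≈52.6289) theta=8978896/3570385 (≈2.5148)
After 9 (propagate distance d=10 (to screen)): x=111077713/1428154 (≈77.7771) theta=8978896/3570385 (≈2.5148)
|theta_initial|=0.2000 |theta_final|=8978896/3570385 (≈2.5148) -> increased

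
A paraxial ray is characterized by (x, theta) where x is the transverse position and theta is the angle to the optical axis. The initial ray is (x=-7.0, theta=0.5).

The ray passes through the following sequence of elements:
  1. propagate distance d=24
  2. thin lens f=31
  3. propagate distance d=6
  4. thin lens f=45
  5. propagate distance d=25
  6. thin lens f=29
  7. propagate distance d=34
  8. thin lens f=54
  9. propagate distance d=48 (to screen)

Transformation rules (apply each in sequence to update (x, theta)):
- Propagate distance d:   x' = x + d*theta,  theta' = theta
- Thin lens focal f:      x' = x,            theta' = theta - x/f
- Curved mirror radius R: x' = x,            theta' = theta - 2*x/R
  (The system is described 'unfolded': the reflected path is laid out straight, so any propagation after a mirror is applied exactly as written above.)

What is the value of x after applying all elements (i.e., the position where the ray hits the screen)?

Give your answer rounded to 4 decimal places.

Initial: x=-7.0000 theta=0.5000
After 1 (propagate distance d=24): x=5.0000 theta=0.5000
After 2 (thin lens f=31): x=5.0000 theta=21/62 (≈0.3387)
After 3 (propagate distance d=6): x=218/31 (≈7.0323) theta=21/62 (≈0.3387)
After 4 (thin lens f=45): x=218/31 (≈7.0323) theta=509/2790 (≈0.1824)
After 5 (propagate distance d=25): x=6469/558 (≈11.5932) theta=509/2790 (≈0.1824)
After 6 (thin lens f=29): x=6469/558 (≈11.5932) theta=-8792/40455 (≈-0.2173)
After 7 (propagate distance d=34): x=113383/26970 (≈4.2040) theta=-8792/40455 (≈-0.2173)
After 8 (thin lens f=54): x=113383/26970 (≈4.2040) theta=-85979/291276 (≈-0.2952)
After 9 (propagate distance d=48 (to screen)): x=-78023/7830 (≈-9.9646) theta=-85979/291276 (≈-0.2952)
Rounded to 4 decimal places: x = -9.9646

Answer: -9.9646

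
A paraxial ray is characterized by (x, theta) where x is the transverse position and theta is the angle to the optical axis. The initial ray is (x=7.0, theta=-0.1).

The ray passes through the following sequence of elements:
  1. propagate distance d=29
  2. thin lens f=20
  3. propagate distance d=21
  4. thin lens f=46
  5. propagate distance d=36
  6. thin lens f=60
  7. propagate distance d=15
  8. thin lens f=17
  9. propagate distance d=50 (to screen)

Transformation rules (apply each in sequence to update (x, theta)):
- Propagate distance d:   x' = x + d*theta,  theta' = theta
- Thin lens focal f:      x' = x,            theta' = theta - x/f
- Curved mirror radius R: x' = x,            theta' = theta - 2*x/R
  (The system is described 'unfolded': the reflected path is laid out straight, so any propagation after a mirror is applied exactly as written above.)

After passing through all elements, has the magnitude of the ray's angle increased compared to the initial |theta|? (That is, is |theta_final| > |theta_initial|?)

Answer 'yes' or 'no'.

Answer: yes

Derivation:
Initial: x=7.0000 theta=-0.1000
After 1 (propagate distance d=29): x=4.1000 theta=-0.1000
After 2 (thin lens f=20): x=4.1000 theta=-0.3050
After 3 (propagate distance d=21): x=-2.3050 theta=-0.3050
After 4 (thin lens f=46): x=-2.3050 theta=-469/1840 (≈-0.2549)
After 5 (propagate distance d=36): x=-52813/4600 (≈-11.4811) theta=-469/1840 (≈-0.2549)
After 6 (thin lens f=60): x=-52813/4600 (≈-11.4811) theta=-17537/276000 (≈-0.0635)
After 7 (propagate distance d=15): x=-228789/18400 (≈-12.4342) theta=-17537/276000 (≈-0.0635)
After 8 (thin lens f=17): x=-228789/18400 (≈-12.4342) theta=1566853/2346000 (≈0.6679)
After 9 (propagate distance d=50 (to screen)): x=19668821/938400 (≈20.9600) theta=1566853/2346000 (≈0.6679)
|theta_initial|=0.1000 |theta_final|=1566853/2346000 (≈0.6679) -> increased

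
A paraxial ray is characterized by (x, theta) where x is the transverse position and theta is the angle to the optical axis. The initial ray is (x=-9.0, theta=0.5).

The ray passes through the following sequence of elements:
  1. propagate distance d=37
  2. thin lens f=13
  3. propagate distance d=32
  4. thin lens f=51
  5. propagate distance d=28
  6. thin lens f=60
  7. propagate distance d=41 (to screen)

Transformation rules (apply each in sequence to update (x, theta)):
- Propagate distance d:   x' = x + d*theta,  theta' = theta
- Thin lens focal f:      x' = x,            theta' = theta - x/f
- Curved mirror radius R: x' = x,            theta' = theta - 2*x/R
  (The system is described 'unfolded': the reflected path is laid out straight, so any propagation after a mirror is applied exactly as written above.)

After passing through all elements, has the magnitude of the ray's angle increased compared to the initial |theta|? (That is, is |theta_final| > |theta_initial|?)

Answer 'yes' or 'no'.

Initial: x=-9.0000 theta=0.5000
After 1 (propagate distance d=37): x=9.5000 theta=0.5000
After 2 (thin lens f=13): x=9.5000 theta=-3/13 (≈-0.2308)
After 3 (propagate distance d=32): x=55/26 (≈2.1154) theta=-3/13 (≈-0.2308)
After 4 (thin lens f=51): x=55/26 (≈2.1154) theta=-361/1326 (≈-0.2722)
After 5 (propagate distance d=28): x=-7303/1326 (≈-5.5075) theta=-361/1326 (≈-0.2722)
After 6 (thin lens f=60): x=-7303/1326 (≈-5.5075) theta=-14357/79560 (≈-0.1805)
After 7 (propagate distance d=41 (to screen)): x=-60401/4680 (≈-12.9062) theta=-14357/79560 (≈-0.1805)
|theta_initial|=0.5000 |theta_final|=14357/79560 (≈0.1805) -> not increased

Answer: no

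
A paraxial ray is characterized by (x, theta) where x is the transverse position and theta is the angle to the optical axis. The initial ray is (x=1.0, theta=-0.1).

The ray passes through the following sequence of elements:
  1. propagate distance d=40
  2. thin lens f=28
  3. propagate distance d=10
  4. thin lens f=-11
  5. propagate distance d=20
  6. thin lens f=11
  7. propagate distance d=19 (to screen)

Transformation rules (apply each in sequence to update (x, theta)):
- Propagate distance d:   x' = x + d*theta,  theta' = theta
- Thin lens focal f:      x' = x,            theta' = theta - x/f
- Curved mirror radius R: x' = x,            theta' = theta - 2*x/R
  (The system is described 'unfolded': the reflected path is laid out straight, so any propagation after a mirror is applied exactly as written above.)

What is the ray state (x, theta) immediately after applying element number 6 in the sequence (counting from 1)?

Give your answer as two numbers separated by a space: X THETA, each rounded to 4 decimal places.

Answer: -8.1104 0.4782

Derivation:
Initial: x=1.0000 theta=-0.1000
After 1 (propagate distance d=40): x=-3.0000 theta=-0.1000
After 2 (thin lens f=28): x=-3.0000 theta=1/140 (≈0.0071)
After 3 (propagate distance d=10): x=-41/14 (≈-2.9286) theta=1/140 (≈0.0071)
After 4 (thin lens f=-11): x=-41/14 (≈-2.9286) theta=-57/220 (≈-0.2591)
After 5 (propagate distance d=20): x=-1249/154 (≈-8.1104) theta=-57/220 (≈-0.2591)
After 6 (thin lens f=11): x=-1249/154 (≈-8.1104) theta=8101/16940 (≈0.4782)
Rounded to 4 decimal places: x = -8.1104, theta = 0.4782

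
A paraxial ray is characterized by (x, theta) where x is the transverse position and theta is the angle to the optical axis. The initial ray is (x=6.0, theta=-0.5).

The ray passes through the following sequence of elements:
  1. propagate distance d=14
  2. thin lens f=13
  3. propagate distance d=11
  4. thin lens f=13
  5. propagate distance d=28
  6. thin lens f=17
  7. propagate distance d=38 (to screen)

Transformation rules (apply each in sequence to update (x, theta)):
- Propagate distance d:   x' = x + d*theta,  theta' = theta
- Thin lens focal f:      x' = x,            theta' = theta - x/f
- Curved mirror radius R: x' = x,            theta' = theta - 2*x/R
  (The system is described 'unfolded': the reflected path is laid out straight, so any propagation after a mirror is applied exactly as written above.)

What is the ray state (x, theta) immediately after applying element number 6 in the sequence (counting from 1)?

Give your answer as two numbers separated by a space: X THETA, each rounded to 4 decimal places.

Initial: x=6.0000 theta=-0.5000
After 1 (propagate distance d=14): x=-1.0000 theta=-0.5000
After 2 (thin lens f=13): x=-1.0000 theta=-11/26 (≈-0.4231)
After 3 (propagate distance d=11): x=-147/26 (≈-5.6538) theta=-11/26 (≈-0.4231)
After 4 (thin lens f=13): x=-147/26 (≈-5.6538) theta=2/169 (≈0.0118)
After 5 (propagate distance d=28): x=-1799/338 (≈-5.3225) theta=2/169 (≈0.0118)
After 6 (thin lens f=17): x=-1799/338 (≈-5.3225) theta=1867/5746 (≈0.3249)
Rounded to 4 decimal places: x = -5.3225, theta = 0.3249

Answer: -5.3225 0.3249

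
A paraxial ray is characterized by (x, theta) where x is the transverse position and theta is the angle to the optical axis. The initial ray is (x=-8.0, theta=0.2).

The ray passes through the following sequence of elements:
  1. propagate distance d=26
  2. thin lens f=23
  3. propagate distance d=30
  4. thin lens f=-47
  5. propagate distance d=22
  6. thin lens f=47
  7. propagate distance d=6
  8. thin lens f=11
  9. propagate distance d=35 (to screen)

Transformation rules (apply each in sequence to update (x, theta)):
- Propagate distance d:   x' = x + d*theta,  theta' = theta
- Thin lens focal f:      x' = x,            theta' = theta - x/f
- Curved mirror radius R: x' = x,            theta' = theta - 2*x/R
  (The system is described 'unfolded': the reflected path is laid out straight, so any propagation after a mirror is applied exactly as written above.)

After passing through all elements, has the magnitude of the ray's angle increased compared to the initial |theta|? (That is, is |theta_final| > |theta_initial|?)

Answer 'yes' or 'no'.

Initial: x=-8.0000 theta=0.2000
After 1 (propagate distance d=26): x=-2.8000 theta=0.2000
After 2 (thin lens f=23): x=-2.8000 theta=37/115 (≈0.3217)
After 3 (propagate distance d=30): x=788/115 (≈6.8522) theta=37/115 (≈0.3217)
After 4 (thin lens f=-47): x=788/115 (≈6.8522) theta=2527/5405 (≈0.4675)
After 5 (propagate distance d=22): x=18526/1081 (≈17.1378) theta=2527/5405 (≈0.4675)
After 6 (thin lens f=47): x=18526/1081 (≈17.1378) theta=26139/254035 (≈0.1029)
After 7 (propagate distance d=6): x=4510444/254035 (≈17.7552) theta=26139/254035 (≈0.1029)
After 8 (thin lens f=11): x=4510444/254035 (≈17.7552) theta=-36721/24299 (≈-1.5112)
After 9 (propagate distance d=35 (to screen)): x=-98187141/2794385 (≈-35.1373) theta=-36721/24299 (≈-1.5112)
|theta_initial|=0.2000 |theta_final|=36721/24299 (≈1.5112) -> increased

Answer: yes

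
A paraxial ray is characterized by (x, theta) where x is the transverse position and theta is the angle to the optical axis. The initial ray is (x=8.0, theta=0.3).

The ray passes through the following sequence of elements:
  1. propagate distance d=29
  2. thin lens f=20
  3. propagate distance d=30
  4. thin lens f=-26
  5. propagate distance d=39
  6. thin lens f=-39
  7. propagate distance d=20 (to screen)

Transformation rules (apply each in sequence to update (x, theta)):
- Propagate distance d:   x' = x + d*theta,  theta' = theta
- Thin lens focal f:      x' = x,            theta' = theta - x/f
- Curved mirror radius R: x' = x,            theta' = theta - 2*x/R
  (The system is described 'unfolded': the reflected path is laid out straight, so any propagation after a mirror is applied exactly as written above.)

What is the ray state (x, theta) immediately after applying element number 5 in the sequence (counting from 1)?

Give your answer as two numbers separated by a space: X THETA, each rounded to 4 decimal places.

Initial: x=8.0000 theta=0.3000
After 1 (propagate distance d=29): x=16.7000 theta=0.3000
After 2 (thin lens f=20): x=16.7000 theta=-0.5350
After 3 (propagate distance d=30): x=0.6500 theta=-0.5350
After 4 (thin lens f=-26): x=0.6500 theta=-0.5100
After 5 (propagate distance d=39): x=-19.2400 theta=-0.5100
Rounded to 4 decimal places: x = -19.2400, theta = -0.5100

Answer: -19.2400 -0.5100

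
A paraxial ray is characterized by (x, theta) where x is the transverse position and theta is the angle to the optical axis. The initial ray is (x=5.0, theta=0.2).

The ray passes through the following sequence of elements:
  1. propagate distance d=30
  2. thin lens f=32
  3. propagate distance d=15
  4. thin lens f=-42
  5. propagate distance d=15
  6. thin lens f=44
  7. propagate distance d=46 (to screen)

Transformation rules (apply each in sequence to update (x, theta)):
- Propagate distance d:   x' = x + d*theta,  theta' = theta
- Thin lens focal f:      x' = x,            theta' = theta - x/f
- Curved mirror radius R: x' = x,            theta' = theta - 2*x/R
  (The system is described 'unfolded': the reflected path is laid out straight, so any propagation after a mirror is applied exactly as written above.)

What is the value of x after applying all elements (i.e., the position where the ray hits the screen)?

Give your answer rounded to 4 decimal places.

Initial: x=5.0000 theta=0.2000
After 1 (propagate distance d=30): x=11.0000 theta=0.2000
After 2 (thin lens f=32): x=11.0000 theta=-23/160 (≈-0.1438)
After 3 (propagate distance d=15): x=283/32 (≈8.8438) theta=-23/160 (≈-0.1438)
After 4 (thin lens f=-42): x=283/32 (≈8.8438) theta=449/6720 (≈0.0668)
After 5 (propagate distance d=15): x=4411/448 (≈9.8460) theta=449/6720 (≈0.0668)
After 6 (thin lens f=44): x=4411/448 (≈9.8460) theta=-4219/26880 (≈-0.1570)
After 7 (propagate distance d=46 (to screen)): x=35293/13440 (≈2.6260) theta=-4219/26880 (≈-0.1570)
Rounded to 4 decimal places: x = 2.6260

Answer: 2.6260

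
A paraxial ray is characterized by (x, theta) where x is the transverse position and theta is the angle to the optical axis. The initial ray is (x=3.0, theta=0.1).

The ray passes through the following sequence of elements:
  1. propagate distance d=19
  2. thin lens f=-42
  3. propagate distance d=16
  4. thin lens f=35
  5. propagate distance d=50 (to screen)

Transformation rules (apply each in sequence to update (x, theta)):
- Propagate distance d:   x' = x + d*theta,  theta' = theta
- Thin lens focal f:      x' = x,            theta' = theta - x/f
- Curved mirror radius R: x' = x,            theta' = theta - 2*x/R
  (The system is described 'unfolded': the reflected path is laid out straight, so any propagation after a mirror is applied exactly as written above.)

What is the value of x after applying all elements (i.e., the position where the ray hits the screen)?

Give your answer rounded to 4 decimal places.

Answer: 7.2476

Derivation:
Initial: x=3.0000 theta=0.1000
After 1 (propagate distance d=19): x=4.9000 theta=0.1000
After 2 (thin lens f=-42): x=4.9000 theta=13/60 (≈0.2167)
After 3 (propagate distance d=16): x=251/30 (≈8.3667) theta=13/60 (≈0.2167)
After 4 (thin lens f=35): x=251/30 (≈8.3667) theta=-47/2100 (≈-0.0224)
After 5 (propagate distance d=50 (to screen)): x=761/105 (≈7.2476) theta=-47/2100 (≈-0.0224)
Rounded to 4 decimal places: x = 7.2476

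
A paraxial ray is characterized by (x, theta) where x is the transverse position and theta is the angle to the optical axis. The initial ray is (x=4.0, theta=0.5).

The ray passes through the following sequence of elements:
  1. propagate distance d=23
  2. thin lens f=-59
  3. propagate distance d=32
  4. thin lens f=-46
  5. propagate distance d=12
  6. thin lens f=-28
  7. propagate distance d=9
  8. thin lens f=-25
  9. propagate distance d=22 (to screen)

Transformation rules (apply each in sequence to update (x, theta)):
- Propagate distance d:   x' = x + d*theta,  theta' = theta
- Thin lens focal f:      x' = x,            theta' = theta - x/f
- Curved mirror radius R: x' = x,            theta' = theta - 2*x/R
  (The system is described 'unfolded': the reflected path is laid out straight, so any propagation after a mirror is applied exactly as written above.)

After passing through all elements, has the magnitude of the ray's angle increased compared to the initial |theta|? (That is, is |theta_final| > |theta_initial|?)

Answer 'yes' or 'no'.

Answer: yes

Derivation:
Initial: x=4.0000 theta=0.5000
After 1 (propagate distance d=23): x=15.5000 theta=0.5000
After 2 (thin lens f=-59): x=15.5000 theta=45/59 (≈0.7627)
After 3 (propagate distance d=32): x=4709/118 (≈39.9068) theta=45/59 (≈0.7627)
After 4 (thin lens f=-46): x=4709/118 (≈39.9068) theta=8849/5428 (≈1.6303)
After 5 (propagate distance d=12): x=161401/2714 (≈59.4698) theta=8849/5428 (≈1.6303)
After 6 (thin lens f=-28): x=161401/2714 (≈59.4698) theta=285287/75992 (≈3.7542)
After 7 (propagate distance d=9): x=7086811/75992 (≈93.2573) theta=285287/75992 (≈3.7542)
After 8 (thin lens f=-25): x=7086811/75992 (≈93.2573) theta=7109493/949900 (≈7.4845)
After 9 (propagate distance d=22 (to screen)): x=69998281/271400 (≈257.9156) theta=7109493/949900 (≈7.4845)
|theta_initial|=0.5000 |theta_final|=7109493/949900 (≈7.4845) -> increased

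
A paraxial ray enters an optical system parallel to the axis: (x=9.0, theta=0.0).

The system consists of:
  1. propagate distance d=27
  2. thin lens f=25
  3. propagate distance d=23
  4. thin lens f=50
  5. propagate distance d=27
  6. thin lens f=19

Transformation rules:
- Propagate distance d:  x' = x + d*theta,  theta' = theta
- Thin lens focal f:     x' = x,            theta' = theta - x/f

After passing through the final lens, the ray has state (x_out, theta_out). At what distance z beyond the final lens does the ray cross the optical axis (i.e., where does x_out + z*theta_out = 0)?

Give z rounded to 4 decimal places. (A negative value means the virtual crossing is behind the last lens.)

Initial: x=9.0000 theta=0.0000
After 1 (propagate distance d=27): x=9.0000 theta=0.0000
After 2 (thin lens f=25): x=9.0000 theta=-0.3600
After 3 (propagate distance d=23): x=0.7200 theta=-0.3600
After 4 (thin lens f=50): x=0.7200 theta=-0.3744
After 5 (propagate distance d=27): x=-9.3888 theta=-0.3744
After 6 (thin lens f=19): x=-9.3888 theta=1422/11875 (≈0.1197)
z_focus = -x_out/theta_out = -(-9.3888)/(1422/11875) = 6194/79 ≈ 78.4051
Rounded to 4 decimal places: z = 78.4051

Answer: 78.4051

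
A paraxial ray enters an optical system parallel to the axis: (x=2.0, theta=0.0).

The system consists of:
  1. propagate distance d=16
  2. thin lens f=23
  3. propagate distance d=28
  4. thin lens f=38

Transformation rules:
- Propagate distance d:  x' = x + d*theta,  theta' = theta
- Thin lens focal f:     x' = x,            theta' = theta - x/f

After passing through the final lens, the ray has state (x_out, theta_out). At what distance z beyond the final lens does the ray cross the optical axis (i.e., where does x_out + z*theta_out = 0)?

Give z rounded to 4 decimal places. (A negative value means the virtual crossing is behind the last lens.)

Answer: -5.7576

Derivation:
Initial: x=2.0000 theta=0.0000
After 1 (propagate distance d=16): x=2.0000 theta=0.0000
After 2 (thin lens f=23): x=2.0000 theta=-2/23 (≈-0.0870)
After 3 (propagate distance d=28): x=-10/23 (≈-0.4348) theta=-2/23 (≈-0.0870)
After 4 (thin lens f=38): x=-10/23 (≈-0.4348) theta=-33/437 (≈-0.0755)
z_focus = -x_out/theta_out = -(-10/23)/(-33/437) = -190/33 ≈ -5.7576
Rounded to 4 decimal places: z = -5.7576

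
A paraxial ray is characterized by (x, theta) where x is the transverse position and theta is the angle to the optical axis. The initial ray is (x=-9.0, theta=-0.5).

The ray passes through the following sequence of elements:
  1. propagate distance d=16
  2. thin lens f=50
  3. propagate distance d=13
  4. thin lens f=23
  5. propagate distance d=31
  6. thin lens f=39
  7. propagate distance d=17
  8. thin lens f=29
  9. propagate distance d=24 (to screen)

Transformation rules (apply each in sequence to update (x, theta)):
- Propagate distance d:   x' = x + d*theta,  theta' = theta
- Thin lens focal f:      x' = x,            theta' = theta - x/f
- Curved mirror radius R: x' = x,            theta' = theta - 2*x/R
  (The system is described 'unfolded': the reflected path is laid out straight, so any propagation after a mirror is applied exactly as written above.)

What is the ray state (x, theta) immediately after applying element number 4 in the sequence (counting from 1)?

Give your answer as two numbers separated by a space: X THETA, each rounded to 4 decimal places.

Initial: x=-9.0000 theta=-0.5000
After 1 (propagate distance d=16): x=-17.0000 theta=-0.5000
After 2 (thin lens f=50): x=-17.0000 theta=-0.1600
After 3 (propagate distance d=13): x=-19.0800 theta=-0.1600
After 4 (thin lens f=23): x=-19.0800 theta=77/115 (≈0.6696)
Rounded to 4 decimal places: x = -19.0800, theta = 0.6696

Answer: -19.0800 0.6696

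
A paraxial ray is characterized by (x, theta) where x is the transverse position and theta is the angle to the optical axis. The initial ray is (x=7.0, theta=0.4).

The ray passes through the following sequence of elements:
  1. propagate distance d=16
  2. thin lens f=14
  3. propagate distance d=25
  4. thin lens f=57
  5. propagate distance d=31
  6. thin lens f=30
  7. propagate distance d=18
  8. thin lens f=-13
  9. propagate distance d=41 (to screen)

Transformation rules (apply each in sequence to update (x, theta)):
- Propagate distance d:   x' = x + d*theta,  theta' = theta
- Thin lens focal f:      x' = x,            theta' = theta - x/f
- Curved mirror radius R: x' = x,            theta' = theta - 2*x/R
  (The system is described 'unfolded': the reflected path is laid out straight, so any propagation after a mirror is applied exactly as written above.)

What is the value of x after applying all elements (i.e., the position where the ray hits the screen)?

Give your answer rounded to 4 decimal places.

Answer: -68.5904

Derivation:
Initial: x=7.0000 theta=0.4000
After 1 (propagate distance d=16): x=13.4000 theta=0.4000
After 2 (thin lens f=14): x=13.4000 theta=-39/70 (≈-0.5571)
After 3 (propagate distance d=25): x=-37/70 (≈-0.5286) theta=-39/70 (≈-0.5571)
After 4 (thin lens f=57): x=-37/70 (≈-0.5286) theta=-1093/1995 (≈-0.5479)
After 5 (propagate distance d=31): x=-13975/798 (≈-17.5125) theta=-1093/1995 (≈-0.5479)
After 6 (thin lens f=30): x=-13975/798 (≈-17.5125) theta=859/23940 (≈0.0359)
After 7 (propagate distance d=18): x=-253/15 (≈-16.8667) theta=859/23940 (≈0.0359)
After 8 (thin lens f=-13): x=-253/15 (≈-16.8667) theta=-392621/311220 (≈-1.2616)
After 9 (propagate distance d=41 (to screen)): x=-4269341/62244 (≈-68.5904) theta=-392621/311220 (≈-1.2616)
Rounded to 4 decimal places: x = -68.5904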